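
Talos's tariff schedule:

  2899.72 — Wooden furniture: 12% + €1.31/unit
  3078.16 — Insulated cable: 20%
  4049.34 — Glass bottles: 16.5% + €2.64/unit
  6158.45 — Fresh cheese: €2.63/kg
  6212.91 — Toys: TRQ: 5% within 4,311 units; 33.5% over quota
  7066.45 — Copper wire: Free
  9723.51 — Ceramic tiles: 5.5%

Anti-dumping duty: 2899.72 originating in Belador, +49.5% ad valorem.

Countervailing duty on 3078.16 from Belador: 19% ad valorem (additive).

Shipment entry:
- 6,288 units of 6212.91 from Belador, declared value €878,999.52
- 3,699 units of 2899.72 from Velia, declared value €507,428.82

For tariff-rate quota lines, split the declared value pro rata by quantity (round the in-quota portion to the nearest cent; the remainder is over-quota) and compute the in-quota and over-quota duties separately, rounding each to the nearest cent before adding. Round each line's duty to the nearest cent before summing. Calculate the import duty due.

€188,451.10

Line 1 (6212.91, Belador, 6,288 units, €878,999.52):
Code 6212.91 is under a tariff-rate quota (threshold 4,311 units). In-quota: 4,311 units at 5%; over-quota: 1,977 units at 33.5%.
Pro-rata value split: in-quota = €878,999.52 × 4,311/6,288 = €602,634.69; over-quota = €878,999.52 − €602,634.69 = €276,364.83.
In-quota duty = €602,634.69 × 5% = €30,131.73. Over-quota duty = €276,364.83 × 33.5% = €92,582.22.
Line duty = €30,131.73 + €92,582.22 = €122,713.95.
Line 2 (2899.72, Velia, 3,699 units, €507,428.82):
Base rate for 2899.72 is 12% + €1.31/unit.
The additional-duty order on 2899.72 targets Belador, not Velia; it does not apply.
Duty = €507,428.82 × 12% + 3,699 × €1.31 = €65,737.15.
Total = €122,713.95 + €65,737.15 = €188,451.10.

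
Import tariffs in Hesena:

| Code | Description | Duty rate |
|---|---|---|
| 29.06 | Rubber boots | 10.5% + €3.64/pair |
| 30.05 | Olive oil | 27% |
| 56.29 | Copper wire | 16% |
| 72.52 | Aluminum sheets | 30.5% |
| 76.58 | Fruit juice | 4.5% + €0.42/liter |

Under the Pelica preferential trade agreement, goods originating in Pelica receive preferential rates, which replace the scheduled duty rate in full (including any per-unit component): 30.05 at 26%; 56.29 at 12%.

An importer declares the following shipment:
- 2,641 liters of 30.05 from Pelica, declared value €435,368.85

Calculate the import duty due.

€113,195.90

Line 1 (30.05, Pelica, 2,641 liters, €435,368.85):
Base rate for 30.05 is 27%.
Origin Pelica qualifies under the Hesena–Pelica agreement and 30.05 is covered: preferential rate 26% applies instead.
Duty = €435,368.85 × 26% = €113,195.90.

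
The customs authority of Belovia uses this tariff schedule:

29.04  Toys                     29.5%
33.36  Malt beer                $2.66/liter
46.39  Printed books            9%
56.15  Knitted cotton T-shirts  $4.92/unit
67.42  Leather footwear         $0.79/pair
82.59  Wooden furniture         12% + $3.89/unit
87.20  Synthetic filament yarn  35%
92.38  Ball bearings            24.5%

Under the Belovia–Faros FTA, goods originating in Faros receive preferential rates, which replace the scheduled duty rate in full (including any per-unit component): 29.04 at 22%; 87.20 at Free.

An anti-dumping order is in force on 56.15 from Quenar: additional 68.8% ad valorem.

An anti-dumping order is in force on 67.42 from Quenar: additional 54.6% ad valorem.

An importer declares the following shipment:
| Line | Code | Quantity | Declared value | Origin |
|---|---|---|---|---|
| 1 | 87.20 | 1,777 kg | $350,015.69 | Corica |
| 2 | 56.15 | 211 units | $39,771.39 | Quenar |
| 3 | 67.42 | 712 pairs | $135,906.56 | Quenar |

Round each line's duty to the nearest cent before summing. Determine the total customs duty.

$225,673.79

Line 1 (87.20, Corica, 1,777 kg, $350,015.69):
Base rate for 87.20 is 35%.
87.20 has an FTA preferential rate, but origin Corica is not Faros; base rate stands.
Duty = $350,015.69 × 35% = $122,505.49.
Line 2 (56.15, Quenar, 211 units, $39,771.39):
Base rate for 56.15 is $4.92/unit.
Additional duty on 56.15 from Quenar: +68.8% ad valorem. Applied ad valorem rate = 68.8%.
Duty = $39,771.39 × 68.8% + 211 × $4.92 = $28,400.84.
Line 3 (67.42, Quenar, 712 pairs, $135,906.56):
Base rate for 67.42 is $0.79/pair.
Additional duty on 67.42 from Quenar: +54.6% ad valorem. Applied ad valorem rate = 54.6%.
Duty = $135,906.56 × 54.6% + 712 × $0.79 = $74,767.46.
Total = $122,505.49 + $28,400.84 + $74,767.46 = $225,673.79.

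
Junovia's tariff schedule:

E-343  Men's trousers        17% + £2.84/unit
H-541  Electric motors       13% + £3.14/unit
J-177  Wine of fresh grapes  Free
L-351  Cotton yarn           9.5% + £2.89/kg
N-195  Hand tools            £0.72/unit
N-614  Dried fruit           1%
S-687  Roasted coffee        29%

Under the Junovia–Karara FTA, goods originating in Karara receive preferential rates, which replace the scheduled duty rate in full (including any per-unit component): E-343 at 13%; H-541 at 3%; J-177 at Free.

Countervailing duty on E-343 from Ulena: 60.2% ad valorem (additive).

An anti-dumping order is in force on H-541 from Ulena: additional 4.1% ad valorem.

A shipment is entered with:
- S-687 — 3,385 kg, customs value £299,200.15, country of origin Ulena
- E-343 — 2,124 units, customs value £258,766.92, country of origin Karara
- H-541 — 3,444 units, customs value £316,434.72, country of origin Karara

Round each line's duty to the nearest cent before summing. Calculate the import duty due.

£129,900.78

Line 1 (S-687, Ulena, 3,385 kg, £299,200.15):
Base rate for S-687 is 29%.
Duty = £299,200.15 × 29% = £86,768.04.
Line 2 (E-343, Karara, 2,124 units, £258,766.92):
Base rate for E-343 is 17% + £2.84/unit.
Origin Karara qualifies under the Junovia–Karara agreement and E-343 is covered: preferential rate 13% applies instead.
The additional-duty order on E-343 targets Ulena, not Karara; it does not apply.
Duty = £258,766.92 × 13% = £33,639.70.
Line 3 (H-541, Karara, 3,444 units, £316,434.72):
Base rate for H-541 is 13% + £3.14/unit.
Origin Karara qualifies under the Junovia–Karara agreement and H-541 is covered: preferential rate 3% applies instead.
The additional-duty order on H-541 targets Ulena, not Karara; it does not apply.
Duty = £316,434.72 × 3% = £9,493.04.
Total = £86,768.04 + £33,639.70 + £9,493.04 = £129,900.78.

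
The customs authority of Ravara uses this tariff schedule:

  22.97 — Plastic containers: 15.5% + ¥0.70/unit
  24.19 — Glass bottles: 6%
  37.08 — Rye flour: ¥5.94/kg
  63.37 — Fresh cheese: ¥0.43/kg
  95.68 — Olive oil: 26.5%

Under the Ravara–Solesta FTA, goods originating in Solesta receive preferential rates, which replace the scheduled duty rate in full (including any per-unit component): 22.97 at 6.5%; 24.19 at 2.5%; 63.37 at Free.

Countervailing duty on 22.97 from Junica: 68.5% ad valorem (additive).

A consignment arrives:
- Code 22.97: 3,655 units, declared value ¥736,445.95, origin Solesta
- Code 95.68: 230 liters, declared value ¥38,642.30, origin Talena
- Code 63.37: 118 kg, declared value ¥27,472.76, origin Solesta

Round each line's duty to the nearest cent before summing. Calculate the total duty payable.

Line 1 (22.97, Solesta, 3,655 units, ¥736,445.95):
Base rate for 22.97 is 15.5% + ¥0.70/unit.
Origin Solesta qualifies under the Ravara–Solesta agreement and 22.97 is covered: preferential rate 6.5% applies instead.
The additional-duty order on 22.97 targets Junica, not Solesta; it does not apply.
Duty = ¥736,445.95 × 6.5% = ¥47,868.99.
Line 2 (95.68, Talena, 230 liters, ¥38,642.30):
Base rate for 95.68 is 26.5%.
Duty = ¥38,642.30 × 26.5% = ¥10,240.21.
Line 3 (63.37, Solesta, 118 kg, ¥27,472.76):
Base rate for 63.37 is ¥0.43/kg.
Origin Solesta qualifies under the Ravara–Solesta agreement and 63.37 is covered: preferential rate Free applies instead.
Duty = ¥27,472.76 × 0% = ¥0.00.
Total = ¥47,868.99 + ¥10,240.21 + ¥0.00 = ¥58,109.20.

¥58,109.20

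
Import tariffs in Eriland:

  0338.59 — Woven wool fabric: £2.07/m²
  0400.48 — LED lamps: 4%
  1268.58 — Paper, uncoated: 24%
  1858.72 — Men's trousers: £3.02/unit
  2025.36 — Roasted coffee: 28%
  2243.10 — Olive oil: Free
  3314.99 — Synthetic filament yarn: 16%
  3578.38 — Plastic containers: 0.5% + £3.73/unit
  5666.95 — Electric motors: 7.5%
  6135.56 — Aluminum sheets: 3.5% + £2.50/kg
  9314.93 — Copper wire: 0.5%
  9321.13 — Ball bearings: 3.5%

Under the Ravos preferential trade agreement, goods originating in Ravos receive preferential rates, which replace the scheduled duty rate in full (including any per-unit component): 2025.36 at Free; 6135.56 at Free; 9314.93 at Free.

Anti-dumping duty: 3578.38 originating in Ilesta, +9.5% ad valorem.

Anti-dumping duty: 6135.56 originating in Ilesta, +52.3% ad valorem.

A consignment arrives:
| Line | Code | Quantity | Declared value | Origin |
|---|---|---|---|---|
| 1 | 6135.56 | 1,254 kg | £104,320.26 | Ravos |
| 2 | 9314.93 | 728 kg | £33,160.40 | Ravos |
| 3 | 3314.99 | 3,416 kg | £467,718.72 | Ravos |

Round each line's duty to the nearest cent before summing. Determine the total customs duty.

£74,835.00

Line 1 (6135.56, Ravos, 1,254 kg, £104,320.26):
Base rate for 6135.56 is 3.5% + £2.50/kg.
Origin Ravos qualifies under the Eriland–Ravos agreement and 6135.56 is covered: preferential rate Free applies instead.
The additional-duty order on 6135.56 targets Ilesta, not Ravos; it does not apply.
Duty = £104,320.26 × 0% = £0.00.
Line 2 (9314.93, Ravos, 728 kg, £33,160.40):
Base rate for 9314.93 is 0.5%.
Origin Ravos qualifies under the Eriland–Ravos agreement and 9314.93 is covered: preferential rate Free applies instead.
Duty = £33,160.40 × 0% = £0.00.
Line 3 (3314.99, Ravos, 3,416 kg, £467,718.72):
Base rate for 3314.99 is 16%.
Origin Ravos is the FTA partner but 3314.99 is not on the preference list; base rate stands.
Duty = £467,718.72 × 16% = £74,835.00.
Total = £0.00 + £0.00 + £74,835.00 = £74,835.00.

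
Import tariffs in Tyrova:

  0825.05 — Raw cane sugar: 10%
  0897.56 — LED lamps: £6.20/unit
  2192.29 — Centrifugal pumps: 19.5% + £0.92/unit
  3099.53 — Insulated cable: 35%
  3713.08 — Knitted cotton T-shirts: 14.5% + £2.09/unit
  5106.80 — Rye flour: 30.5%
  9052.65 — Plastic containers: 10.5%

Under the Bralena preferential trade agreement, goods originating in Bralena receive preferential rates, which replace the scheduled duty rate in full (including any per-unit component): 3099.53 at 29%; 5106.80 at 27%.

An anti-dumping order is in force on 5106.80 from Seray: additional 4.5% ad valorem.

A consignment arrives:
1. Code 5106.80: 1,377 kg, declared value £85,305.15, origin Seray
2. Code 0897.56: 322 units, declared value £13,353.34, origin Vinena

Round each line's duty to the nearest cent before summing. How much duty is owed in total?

Line 1 (5106.80, Seray, 1,377 kg, £85,305.15):
Base rate for 5106.80 is 30.5%.
5106.80 has an FTA preferential rate, but origin Seray is not Bralena; base rate stands.
Additional duty on 5106.80 from Seray: +4.5%. Applied ad valorem rate: 30.5% + 4.5% = 35%.
Duty = £85,305.15 × 35% = £29,856.80.
Line 2 (0897.56, Vinena, 322 units, £13,353.34):
Base rate for 0897.56 is £6.20/unit.
Duty = 322 × £6.20 = £1,996.40.
Total = £29,856.80 + £1,996.40 = £31,853.20.

£31,853.20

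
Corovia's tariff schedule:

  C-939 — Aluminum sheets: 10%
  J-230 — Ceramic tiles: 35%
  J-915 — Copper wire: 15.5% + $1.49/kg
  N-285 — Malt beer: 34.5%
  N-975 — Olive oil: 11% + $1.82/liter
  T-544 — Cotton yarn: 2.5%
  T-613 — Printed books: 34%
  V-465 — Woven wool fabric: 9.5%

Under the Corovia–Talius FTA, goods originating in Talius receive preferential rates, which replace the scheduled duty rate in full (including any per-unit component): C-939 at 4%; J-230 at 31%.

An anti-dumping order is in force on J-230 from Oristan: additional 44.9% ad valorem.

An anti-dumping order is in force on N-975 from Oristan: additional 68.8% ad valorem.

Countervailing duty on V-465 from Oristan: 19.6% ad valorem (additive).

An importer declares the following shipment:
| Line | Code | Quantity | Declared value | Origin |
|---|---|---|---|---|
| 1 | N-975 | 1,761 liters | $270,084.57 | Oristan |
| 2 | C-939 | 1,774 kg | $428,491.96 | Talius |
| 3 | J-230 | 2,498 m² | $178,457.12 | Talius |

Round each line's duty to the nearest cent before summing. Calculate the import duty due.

Line 1 (N-975, Oristan, 1,761 liters, $270,084.57):
Base rate for N-975 is 11% + $1.82/liter.
Additional duty on N-975 from Oristan: +68.8%. Applied ad valorem rate: 11% + 68.8% = 79.8%.
Duty = $270,084.57 × 79.8% + 1,761 × $1.82 = $218,732.51.
Line 2 (C-939, Talius, 1,774 kg, $428,491.96):
Base rate for C-939 is 10%.
Origin Talius qualifies under the Corovia–Talius agreement and C-939 is covered: preferential rate 4% applies instead.
Duty = $428,491.96 × 4% = $17,139.68.
Line 3 (J-230, Talius, 2,498 m², $178,457.12):
Base rate for J-230 is 35%.
Origin Talius qualifies under the Corovia–Talius agreement and J-230 is covered: preferential rate 31% applies instead.
The additional-duty order on J-230 targets Oristan, not Talius; it does not apply.
Duty = $178,457.12 × 31% = $55,321.71.
Total = $218,732.51 + $17,139.68 + $55,321.71 = $291,193.90.

$291,193.90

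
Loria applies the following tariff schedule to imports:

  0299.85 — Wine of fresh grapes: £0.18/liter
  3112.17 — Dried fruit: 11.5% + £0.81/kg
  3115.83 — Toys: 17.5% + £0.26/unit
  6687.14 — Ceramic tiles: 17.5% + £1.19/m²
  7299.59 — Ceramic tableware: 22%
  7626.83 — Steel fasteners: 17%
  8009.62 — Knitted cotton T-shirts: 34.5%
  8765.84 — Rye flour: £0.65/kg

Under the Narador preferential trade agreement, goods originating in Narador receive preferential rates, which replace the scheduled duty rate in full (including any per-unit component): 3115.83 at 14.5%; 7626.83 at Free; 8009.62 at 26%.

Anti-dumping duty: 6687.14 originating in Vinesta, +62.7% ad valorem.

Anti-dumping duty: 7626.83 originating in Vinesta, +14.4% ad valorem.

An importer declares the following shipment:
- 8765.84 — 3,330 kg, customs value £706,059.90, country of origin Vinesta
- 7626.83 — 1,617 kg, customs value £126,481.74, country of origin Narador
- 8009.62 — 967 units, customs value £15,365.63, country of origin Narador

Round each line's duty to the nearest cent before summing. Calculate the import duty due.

Line 1 (8765.84, Vinesta, 3,330 kg, £706,059.90):
Base rate for 8765.84 is £0.65/kg.
Duty = 3,330 × £0.65 = £2,164.50.
Line 2 (7626.83, Narador, 1,617 kg, £126,481.74):
Base rate for 7626.83 is 17%.
Origin Narador qualifies under the Loria–Narador agreement and 7626.83 is covered: preferential rate Free applies instead.
The additional-duty order on 7626.83 targets Vinesta, not Narador; it does not apply.
Duty = £126,481.74 × 0% = £0.00.
Line 3 (8009.62, Narador, 967 units, £15,365.63):
Base rate for 8009.62 is 34.5%.
Origin Narador qualifies under the Loria–Narador agreement and 8009.62 is covered: preferential rate 26% applies instead.
Duty = £15,365.63 × 26% = £3,995.06.
Total = £2,164.50 + £0.00 + £3,995.06 = £6,159.56.

£6,159.56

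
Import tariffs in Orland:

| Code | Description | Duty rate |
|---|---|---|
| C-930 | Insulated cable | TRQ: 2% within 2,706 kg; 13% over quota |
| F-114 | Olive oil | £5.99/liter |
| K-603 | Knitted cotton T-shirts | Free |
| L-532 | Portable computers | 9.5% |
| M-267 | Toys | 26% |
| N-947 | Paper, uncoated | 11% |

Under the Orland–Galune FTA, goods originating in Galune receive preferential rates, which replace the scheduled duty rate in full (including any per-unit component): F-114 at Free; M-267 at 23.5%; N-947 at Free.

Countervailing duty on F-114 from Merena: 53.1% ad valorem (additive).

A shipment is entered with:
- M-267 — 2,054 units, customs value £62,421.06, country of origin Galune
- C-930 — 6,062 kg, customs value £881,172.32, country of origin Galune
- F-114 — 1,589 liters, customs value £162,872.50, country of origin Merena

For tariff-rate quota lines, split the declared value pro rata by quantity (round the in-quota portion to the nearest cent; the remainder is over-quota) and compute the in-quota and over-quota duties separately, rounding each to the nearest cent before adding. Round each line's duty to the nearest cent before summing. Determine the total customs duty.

Line 1 (M-267, Galune, 2,054 units, £62,421.06):
Base rate for M-267 is 26%.
Origin Galune qualifies under the Orland–Galune agreement and M-267 is covered: preferential rate 23.5% applies instead.
Duty = £62,421.06 × 23.5% = £14,668.95.
Line 2 (C-930, Galune, 6,062 kg, £881,172.32):
Code C-930 is under a tariff-rate quota (threshold 2,706 kg). In-quota: 2,706 kg at 2%; over-quota: 3,356 kg at 13%.
Pro-rata value split: in-quota = £881,172.32 × 2,706/6,062 = £393,344.16; over-quota = £881,172.32 − £393,344.16 = £487,828.16.
In-quota duty = £393,344.16 × 2% = £7,866.88. Over-quota duty = £487,828.16 × 13% = £63,417.66.
Line duty = £7,866.88 + £63,417.66 = £71,284.54.
Line 3 (F-114, Merena, 1,589 liters, £162,872.50):
Base rate for F-114 is £5.99/liter.
F-114 has an FTA preferential rate, but origin Merena is not Galune; base rate stands.
Additional duty on F-114 from Merena: +53.1% ad valorem. Applied ad valorem rate = 53.1%.
Duty = £162,872.50 × 53.1% + 1,589 × £5.99 = £96,003.41.
Total = £14,668.95 + £71,284.54 + £96,003.41 = £181,956.90.

£181,956.90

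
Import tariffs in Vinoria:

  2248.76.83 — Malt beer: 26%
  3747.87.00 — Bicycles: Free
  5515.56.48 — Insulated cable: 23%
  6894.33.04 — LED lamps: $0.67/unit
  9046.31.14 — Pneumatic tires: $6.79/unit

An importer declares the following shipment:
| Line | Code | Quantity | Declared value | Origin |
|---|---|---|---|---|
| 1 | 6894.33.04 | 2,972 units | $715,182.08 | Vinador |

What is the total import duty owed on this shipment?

$1,991.24

Line 1 (6894.33.04, Vinador, 2,972 units, $715,182.08):
Base rate for 6894.33.04 is $0.67/unit.
Duty = 2,972 × $0.67 = $1,991.24.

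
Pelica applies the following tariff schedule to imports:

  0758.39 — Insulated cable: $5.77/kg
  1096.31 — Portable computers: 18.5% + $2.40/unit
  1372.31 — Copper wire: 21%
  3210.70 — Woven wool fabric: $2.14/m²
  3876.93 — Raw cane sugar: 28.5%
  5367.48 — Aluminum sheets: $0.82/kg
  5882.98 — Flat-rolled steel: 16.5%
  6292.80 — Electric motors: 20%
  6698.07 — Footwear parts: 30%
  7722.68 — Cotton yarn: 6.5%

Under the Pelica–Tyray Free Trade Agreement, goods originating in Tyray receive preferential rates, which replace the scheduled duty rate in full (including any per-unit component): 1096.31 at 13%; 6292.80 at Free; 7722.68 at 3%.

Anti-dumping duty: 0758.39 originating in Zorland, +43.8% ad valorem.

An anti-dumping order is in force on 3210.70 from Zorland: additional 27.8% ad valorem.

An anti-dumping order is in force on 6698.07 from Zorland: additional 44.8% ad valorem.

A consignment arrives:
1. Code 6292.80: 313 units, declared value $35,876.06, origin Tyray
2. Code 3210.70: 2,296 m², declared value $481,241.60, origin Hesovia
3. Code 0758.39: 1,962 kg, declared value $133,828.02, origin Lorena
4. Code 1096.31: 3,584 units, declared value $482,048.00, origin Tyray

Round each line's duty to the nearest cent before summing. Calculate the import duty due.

Line 1 (6292.80, Tyray, 313 units, $35,876.06):
Base rate for 6292.80 is 20%.
Origin Tyray qualifies under the Pelica–Tyray agreement and 6292.80 is covered: preferential rate Free applies instead.
Duty = $35,876.06 × 0% = $0.00.
Line 2 (3210.70, Hesovia, 2,296 m², $481,241.60):
Base rate for 3210.70 is $2.14/m².
The additional-duty order on 3210.70 targets Zorland, not Hesovia; it does not apply.
Duty = 2,296 × $2.14 = $4,913.44.
Line 3 (0758.39, Lorena, 1,962 kg, $133,828.02):
Base rate for 0758.39 is $5.77/kg.
The additional-duty order on 0758.39 targets Zorland, not Lorena; it does not apply.
Duty = 1,962 × $5.77 = $11,320.74.
Line 4 (1096.31, Tyray, 3,584 units, $482,048.00):
Base rate for 1096.31 is 18.5% + $2.40/unit.
Origin Tyray qualifies under the Pelica–Tyray agreement and 1096.31 is covered: preferential rate 13% applies instead.
Duty = $482,048.00 × 13% = $62,666.24.
Total = $0.00 + $4,913.44 + $11,320.74 + $62,666.24 = $78,900.42.

$78,900.42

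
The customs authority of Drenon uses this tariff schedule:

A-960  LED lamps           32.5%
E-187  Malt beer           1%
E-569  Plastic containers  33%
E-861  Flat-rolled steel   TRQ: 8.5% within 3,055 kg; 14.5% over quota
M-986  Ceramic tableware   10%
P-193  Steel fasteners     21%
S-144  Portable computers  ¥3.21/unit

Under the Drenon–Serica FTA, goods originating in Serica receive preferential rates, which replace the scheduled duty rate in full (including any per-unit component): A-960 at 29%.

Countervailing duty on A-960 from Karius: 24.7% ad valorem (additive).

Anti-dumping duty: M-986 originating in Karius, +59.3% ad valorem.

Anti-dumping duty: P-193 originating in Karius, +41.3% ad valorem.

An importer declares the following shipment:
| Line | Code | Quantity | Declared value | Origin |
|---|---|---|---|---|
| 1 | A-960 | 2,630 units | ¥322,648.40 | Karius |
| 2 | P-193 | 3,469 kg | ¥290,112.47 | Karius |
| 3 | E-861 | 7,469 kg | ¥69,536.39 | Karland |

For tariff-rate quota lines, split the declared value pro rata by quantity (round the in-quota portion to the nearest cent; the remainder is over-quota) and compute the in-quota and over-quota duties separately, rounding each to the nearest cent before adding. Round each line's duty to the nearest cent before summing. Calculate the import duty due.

¥373,671.20

Line 1 (A-960, Karius, 2,630 units, ¥322,648.40):
Base rate for A-960 is 32.5%.
A-960 has an FTA preferential rate, but origin Karius is not Serica; base rate stands.
Additional duty on A-960 from Karius: +24.7%. Applied ad valorem rate: 32.5% + 24.7% = 57.2%.
Duty = ¥322,648.40 × 57.2% = ¥184,554.88.
Line 2 (P-193, Karius, 3,469 kg, ¥290,112.47):
Base rate for P-193 is 21%.
Additional duty on P-193 from Karius: +41.3%. Applied ad valorem rate: 21% + 41.3% = 62.3%.
Duty = ¥290,112.47 × 62.3% = ¥180,740.07.
Line 3 (E-861, Karland, 7,469 kg, ¥69,536.39):
Code E-861 is under a tariff-rate quota (threshold 3,055 kg). In-quota: 3,055 kg at 8.5%; over-quota: 4,414 kg at 14.5%.
Pro-rata value split: in-quota = ¥69,536.39 × 3,055/7,469 = ¥28,442.05; over-quota = ¥69,536.39 − ¥28,442.05 = ¥41,094.34.
In-quota duty = ¥28,442.05 × 8.5% = ¥2,417.57. Over-quota duty = ¥41,094.34 × 14.5% = ¥5,958.68.
Line duty = ¥2,417.57 + ¥5,958.68 = ¥8,376.25.
Total = ¥184,554.88 + ¥180,740.07 + ¥8,376.25 = ¥373,671.20.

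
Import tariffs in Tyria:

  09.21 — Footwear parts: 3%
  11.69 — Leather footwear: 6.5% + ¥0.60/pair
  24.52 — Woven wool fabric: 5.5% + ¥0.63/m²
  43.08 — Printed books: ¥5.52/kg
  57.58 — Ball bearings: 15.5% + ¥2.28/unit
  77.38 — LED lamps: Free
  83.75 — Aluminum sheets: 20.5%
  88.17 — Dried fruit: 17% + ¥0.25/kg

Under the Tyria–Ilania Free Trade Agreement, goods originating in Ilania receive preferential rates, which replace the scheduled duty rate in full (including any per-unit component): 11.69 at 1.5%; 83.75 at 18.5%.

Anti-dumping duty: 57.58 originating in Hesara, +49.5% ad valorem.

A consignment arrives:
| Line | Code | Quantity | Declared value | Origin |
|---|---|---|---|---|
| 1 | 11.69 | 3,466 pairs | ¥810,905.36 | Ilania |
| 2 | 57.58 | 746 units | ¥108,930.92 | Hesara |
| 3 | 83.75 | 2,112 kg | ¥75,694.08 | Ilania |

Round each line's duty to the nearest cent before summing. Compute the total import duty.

Line 1 (11.69, Ilania, 3,466 pairs, ¥810,905.36):
Base rate for 11.69 is 6.5% + ¥0.60/pair.
Origin Ilania qualifies under the Tyria–Ilania agreement and 11.69 is covered: preferential rate 1.5% applies instead.
Duty = ¥810,905.36 × 1.5% = ¥12,163.58.
Line 2 (57.58, Hesara, 746 units, ¥108,930.92):
Base rate for 57.58 is 15.5% + ¥2.28/unit.
Additional duty on 57.58 from Hesara: +49.5%. Applied ad valorem rate: 15.5% + 49.5% = 65%.
Duty = ¥108,930.92 × 65% + 746 × ¥2.28 = ¥72,505.98.
Line 3 (83.75, Ilania, 2,112 kg, ¥75,694.08):
Base rate for 83.75 is 20.5%.
Origin Ilania qualifies under the Tyria–Ilania agreement and 83.75 is covered: preferential rate 18.5% applies instead.
Duty = ¥75,694.08 × 18.5% = ¥14,003.40.
Total = ¥12,163.58 + ¥72,505.98 + ¥14,003.40 = ¥98,672.96.

¥98,672.96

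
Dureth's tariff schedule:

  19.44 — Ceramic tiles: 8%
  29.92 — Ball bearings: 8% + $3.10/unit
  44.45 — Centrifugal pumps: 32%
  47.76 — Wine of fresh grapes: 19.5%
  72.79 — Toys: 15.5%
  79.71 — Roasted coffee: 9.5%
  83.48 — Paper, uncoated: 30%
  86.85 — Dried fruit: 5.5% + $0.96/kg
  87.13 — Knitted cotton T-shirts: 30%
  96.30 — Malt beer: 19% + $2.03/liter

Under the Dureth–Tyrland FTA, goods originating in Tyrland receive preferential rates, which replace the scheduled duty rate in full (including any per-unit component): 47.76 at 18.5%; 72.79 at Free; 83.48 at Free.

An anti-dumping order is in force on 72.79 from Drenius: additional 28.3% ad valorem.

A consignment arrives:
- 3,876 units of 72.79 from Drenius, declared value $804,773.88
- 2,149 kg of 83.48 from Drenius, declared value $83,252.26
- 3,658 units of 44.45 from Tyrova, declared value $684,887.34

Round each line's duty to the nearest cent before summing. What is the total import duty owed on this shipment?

Line 1 (72.79, Drenius, 3,876 units, $804,773.88):
Base rate for 72.79 is 15.5%.
72.79 has an FTA preferential rate, but origin Drenius is not Tyrland; base rate stands.
Additional duty on 72.79 from Drenius: +28.3%. Applied ad valorem rate: 15.5% + 28.3% = 43.8%.
Duty = $804,773.88 × 43.8% = $352,490.96.
Line 2 (83.48, Drenius, 2,149 kg, $83,252.26):
Base rate for 83.48 is 30%.
83.48 has an FTA preferential rate, but origin Drenius is not Tyrland; base rate stands.
Duty = $83,252.26 × 30% = $24,975.68.
Line 3 (44.45, Tyrova, 3,658 units, $684,887.34):
Base rate for 44.45 is 32%.
Duty = $684,887.34 × 32% = $219,163.95.
Total = $352,490.96 + $24,975.68 + $219,163.95 = $596,630.59.

$596,630.59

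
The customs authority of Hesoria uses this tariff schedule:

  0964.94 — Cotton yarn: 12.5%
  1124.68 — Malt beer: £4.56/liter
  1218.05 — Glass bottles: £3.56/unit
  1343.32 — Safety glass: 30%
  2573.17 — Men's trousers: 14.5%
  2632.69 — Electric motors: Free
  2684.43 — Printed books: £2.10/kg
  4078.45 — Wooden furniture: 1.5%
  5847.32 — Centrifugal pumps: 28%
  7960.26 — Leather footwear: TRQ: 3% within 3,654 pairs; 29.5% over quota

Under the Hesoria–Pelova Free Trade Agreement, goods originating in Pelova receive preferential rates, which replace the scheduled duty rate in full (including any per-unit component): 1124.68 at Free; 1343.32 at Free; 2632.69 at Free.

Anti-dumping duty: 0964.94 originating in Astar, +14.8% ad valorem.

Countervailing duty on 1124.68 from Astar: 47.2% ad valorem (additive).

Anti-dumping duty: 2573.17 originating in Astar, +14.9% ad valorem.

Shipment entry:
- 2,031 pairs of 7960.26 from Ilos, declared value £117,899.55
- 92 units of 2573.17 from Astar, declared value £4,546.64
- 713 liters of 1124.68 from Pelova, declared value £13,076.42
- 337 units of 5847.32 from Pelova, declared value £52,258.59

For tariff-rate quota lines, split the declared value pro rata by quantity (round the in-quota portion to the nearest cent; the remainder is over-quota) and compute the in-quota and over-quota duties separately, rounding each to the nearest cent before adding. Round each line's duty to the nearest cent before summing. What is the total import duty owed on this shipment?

Line 1 (7960.26, Ilos, 2,031 pairs, £117,899.55):
Code 7960.26 is under a tariff-rate quota (threshold 3,654 pairs). Quantity 2,031 pairs is within the quota, so the in-quota rate 3% applies to the full value.
Duty = £117,899.55 × 3% = £3,536.99.
Line 2 (2573.17, Astar, 92 units, £4,546.64):
Base rate for 2573.17 is 14.5%.
Additional duty on 2573.17 from Astar: +14.9%. Applied ad valorem rate: 14.5% + 14.9% = 29.4%.
Duty = £4,546.64 × 29.4% = £1,336.71.
Line 3 (1124.68, Pelova, 713 liters, £13,076.42):
Base rate for 1124.68 is £4.56/liter.
Origin Pelova qualifies under the Hesoria–Pelova agreement and 1124.68 is covered: preferential rate Free applies instead.
The additional-duty order on 1124.68 targets Astar, not Pelova; it does not apply.
Duty = £13,076.42 × 0% = £0.00.
Line 4 (5847.32, Pelova, 337 units, £52,258.59):
Base rate for 5847.32 is 28%.
Origin Pelova is the FTA partner but 5847.32 is not on the preference list; base rate stands.
Duty = £52,258.59 × 28% = £14,632.41.
Total = £3,536.99 + £1,336.71 + £0.00 + £14,632.41 = £19,506.11.

£19,506.11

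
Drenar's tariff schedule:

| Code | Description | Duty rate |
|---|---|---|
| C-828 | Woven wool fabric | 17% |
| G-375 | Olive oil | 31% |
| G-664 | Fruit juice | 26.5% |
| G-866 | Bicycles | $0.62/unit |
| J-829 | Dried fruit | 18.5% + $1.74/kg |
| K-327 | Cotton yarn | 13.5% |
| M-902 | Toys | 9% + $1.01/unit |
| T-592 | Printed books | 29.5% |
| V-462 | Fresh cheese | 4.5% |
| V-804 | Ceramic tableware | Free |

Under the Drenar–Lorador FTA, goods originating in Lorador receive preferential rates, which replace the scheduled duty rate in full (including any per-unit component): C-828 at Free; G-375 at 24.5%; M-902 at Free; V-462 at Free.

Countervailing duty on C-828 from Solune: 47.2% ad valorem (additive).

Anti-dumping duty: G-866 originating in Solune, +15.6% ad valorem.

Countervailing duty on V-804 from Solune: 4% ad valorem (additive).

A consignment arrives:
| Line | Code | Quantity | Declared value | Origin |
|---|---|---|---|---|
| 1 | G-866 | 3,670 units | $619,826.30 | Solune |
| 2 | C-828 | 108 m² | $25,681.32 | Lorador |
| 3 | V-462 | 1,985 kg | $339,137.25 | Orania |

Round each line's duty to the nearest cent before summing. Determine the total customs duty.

$114,229.48

Line 1 (G-866, Solune, 3,670 units, $619,826.30):
Base rate for G-866 is $0.62/unit.
Additional duty on G-866 from Solune: +15.6% ad valorem. Applied ad valorem rate = 15.6%.
Duty = $619,826.30 × 15.6% + 3,670 × $0.62 = $98,968.30.
Line 2 (C-828, Lorador, 108 m², $25,681.32):
Base rate for C-828 is 17%.
Origin Lorador qualifies under the Drenar–Lorador agreement and C-828 is covered: preferential rate Free applies instead.
The additional-duty order on C-828 targets Solune, not Lorador; it does not apply.
Duty = $25,681.32 × 0% = $0.00.
Line 3 (V-462, Orania, 1,985 kg, $339,137.25):
Base rate for V-462 is 4.5%.
V-462 has an FTA preferential rate, but origin Orania is not Lorador; base rate stands.
Duty = $339,137.25 × 4.5% = $15,261.18.
Total = $98,968.30 + $0.00 + $15,261.18 = $114,229.48.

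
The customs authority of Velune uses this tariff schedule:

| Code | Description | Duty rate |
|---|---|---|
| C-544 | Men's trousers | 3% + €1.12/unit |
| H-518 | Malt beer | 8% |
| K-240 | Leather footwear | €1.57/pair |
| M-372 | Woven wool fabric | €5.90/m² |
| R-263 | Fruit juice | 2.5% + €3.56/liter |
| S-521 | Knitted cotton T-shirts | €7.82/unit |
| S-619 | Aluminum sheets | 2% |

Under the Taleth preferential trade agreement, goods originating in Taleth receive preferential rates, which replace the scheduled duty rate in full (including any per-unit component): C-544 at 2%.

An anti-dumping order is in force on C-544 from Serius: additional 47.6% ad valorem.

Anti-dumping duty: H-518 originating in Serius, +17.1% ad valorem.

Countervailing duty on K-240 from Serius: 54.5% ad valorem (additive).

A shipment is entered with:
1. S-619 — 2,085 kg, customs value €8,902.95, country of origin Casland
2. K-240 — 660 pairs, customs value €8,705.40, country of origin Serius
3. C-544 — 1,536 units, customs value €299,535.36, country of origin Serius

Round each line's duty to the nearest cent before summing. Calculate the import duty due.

Line 1 (S-619, Casland, 2,085 kg, €8,902.95):
Base rate for S-619 is 2%.
Duty = €8,902.95 × 2% = €178.06.
Line 2 (K-240, Serius, 660 pairs, €8,705.40):
Base rate for K-240 is €1.57/pair.
Additional duty on K-240 from Serius: +54.5% ad valorem. Applied ad valorem rate = 54.5%.
Duty = €8,705.40 × 54.5% + 660 × €1.57 = €5,780.64.
Line 3 (C-544, Serius, 1,536 units, €299,535.36):
Base rate for C-544 is 3% + €1.12/unit.
C-544 has an FTA preferential rate, but origin Serius is not Taleth; base rate stands.
Additional duty on C-544 from Serius: +47.6%. Applied ad valorem rate: 3% + 47.6% = 50.6%.
Duty = €299,535.36 × 50.6% + 1,536 × €1.12 = €153,285.21.
Total = €178.06 + €5,780.64 + €153,285.21 = €159,243.91.

€159,243.91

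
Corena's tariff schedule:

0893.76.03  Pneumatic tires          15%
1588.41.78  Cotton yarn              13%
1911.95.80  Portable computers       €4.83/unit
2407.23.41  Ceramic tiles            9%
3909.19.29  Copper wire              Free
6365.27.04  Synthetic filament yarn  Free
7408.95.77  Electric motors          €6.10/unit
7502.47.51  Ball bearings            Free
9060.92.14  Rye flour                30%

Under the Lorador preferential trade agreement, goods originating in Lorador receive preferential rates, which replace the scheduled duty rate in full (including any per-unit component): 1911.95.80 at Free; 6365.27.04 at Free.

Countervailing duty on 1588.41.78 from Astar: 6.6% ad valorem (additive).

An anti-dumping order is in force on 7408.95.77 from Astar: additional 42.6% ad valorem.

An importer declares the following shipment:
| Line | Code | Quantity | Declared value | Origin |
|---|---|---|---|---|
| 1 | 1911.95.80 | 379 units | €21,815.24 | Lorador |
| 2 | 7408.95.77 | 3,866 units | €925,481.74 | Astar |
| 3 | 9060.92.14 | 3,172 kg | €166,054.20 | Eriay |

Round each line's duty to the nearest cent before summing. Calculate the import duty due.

€467,654.08

Line 1 (1911.95.80, Lorador, 379 units, €21,815.24):
Base rate for 1911.95.80 is €4.83/unit.
Origin Lorador qualifies under the Corena–Lorador agreement and 1911.95.80 is covered: preferential rate Free applies instead.
Duty = €21,815.24 × 0% = €0.00.
Line 2 (7408.95.77, Astar, 3,866 units, €925,481.74):
Base rate for 7408.95.77 is €6.10/unit.
Additional duty on 7408.95.77 from Astar: +42.6% ad valorem. Applied ad valorem rate = 42.6%.
Duty = €925,481.74 × 42.6% + 3,866 × €6.10 = €417,837.82.
Line 3 (9060.92.14, Eriay, 3,172 kg, €166,054.20):
Base rate for 9060.92.14 is 30%.
Duty = €166,054.20 × 30% = €49,816.26.
Total = €0.00 + €417,837.82 + €49,816.26 = €467,654.08.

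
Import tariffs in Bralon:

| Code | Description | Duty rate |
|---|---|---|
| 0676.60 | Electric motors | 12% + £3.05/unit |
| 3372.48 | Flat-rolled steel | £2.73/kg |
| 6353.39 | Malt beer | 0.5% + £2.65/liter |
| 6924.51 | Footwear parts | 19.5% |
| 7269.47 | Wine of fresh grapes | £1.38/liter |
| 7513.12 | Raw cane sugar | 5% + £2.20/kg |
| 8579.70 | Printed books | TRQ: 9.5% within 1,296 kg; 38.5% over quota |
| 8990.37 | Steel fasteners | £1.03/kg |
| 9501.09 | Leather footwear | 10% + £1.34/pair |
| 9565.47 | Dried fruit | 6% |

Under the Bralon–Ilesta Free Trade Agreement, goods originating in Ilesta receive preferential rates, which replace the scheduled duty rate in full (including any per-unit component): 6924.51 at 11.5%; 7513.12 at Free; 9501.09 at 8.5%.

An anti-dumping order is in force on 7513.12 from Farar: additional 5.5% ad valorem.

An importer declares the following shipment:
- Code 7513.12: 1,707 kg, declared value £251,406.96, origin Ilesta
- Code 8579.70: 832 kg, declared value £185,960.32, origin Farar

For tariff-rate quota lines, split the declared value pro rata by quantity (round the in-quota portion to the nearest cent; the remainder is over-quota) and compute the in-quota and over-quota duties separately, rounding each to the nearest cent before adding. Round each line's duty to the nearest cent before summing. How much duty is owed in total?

Line 1 (7513.12, Ilesta, 1,707 kg, £251,406.96):
Base rate for 7513.12 is 5% + £2.20/kg.
Origin Ilesta qualifies under the Bralon–Ilesta agreement and 7513.12 is covered: preferential rate Free applies instead.
The additional-duty order on 7513.12 targets Farar, not Ilesta; it does not apply.
Duty = £251,406.96 × 0% = £0.00.
Line 2 (8579.70, Farar, 832 kg, £185,960.32):
Code 8579.70 is under a tariff-rate quota (threshold 1,296 kg). Quantity 832 kg is within the quota, so the in-quota rate 9.5% applies to the full value.
Duty = £185,960.32 × 9.5% = £17,666.23.
Total = £0.00 + £17,666.23 = £17,666.23.

£17,666.23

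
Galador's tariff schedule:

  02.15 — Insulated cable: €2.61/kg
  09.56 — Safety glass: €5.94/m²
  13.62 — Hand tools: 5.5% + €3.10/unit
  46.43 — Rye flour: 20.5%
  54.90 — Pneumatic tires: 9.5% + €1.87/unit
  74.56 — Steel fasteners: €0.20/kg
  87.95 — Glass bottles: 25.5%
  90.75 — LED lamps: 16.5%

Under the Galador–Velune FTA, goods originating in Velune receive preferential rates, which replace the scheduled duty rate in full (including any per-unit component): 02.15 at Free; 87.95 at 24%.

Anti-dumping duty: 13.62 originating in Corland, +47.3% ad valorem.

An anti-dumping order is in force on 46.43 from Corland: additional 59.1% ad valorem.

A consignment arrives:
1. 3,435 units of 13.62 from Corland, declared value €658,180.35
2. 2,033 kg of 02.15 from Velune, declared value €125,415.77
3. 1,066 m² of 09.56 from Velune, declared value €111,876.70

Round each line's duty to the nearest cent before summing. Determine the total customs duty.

Line 1 (13.62, Corland, 3,435 units, €658,180.35):
Base rate for 13.62 is 5.5% + €3.10/unit.
Additional duty on 13.62 from Corland: +47.3%. Applied ad valorem rate: 5.5% + 47.3% = 52.8%.
Duty = €658,180.35 × 52.8% + 3,435 × €3.10 = €358,167.72.
Line 2 (02.15, Velune, 2,033 kg, €125,415.77):
Base rate for 02.15 is €2.61/kg.
Origin Velune qualifies under the Galador–Velune agreement and 02.15 is covered: preferential rate Free applies instead.
Duty = €125,415.77 × 0% = €0.00.
Line 3 (09.56, Velune, 1,066 m², €111,876.70):
Base rate for 09.56 is €5.94/m².
Origin Velune is the FTA partner but 09.56 is not on the preference list; base rate stands.
Duty = 1,066 × €5.94 = €6,332.04.
Total = €358,167.72 + €0.00 + €6,332.04 = €364,499.76.

€364,499.76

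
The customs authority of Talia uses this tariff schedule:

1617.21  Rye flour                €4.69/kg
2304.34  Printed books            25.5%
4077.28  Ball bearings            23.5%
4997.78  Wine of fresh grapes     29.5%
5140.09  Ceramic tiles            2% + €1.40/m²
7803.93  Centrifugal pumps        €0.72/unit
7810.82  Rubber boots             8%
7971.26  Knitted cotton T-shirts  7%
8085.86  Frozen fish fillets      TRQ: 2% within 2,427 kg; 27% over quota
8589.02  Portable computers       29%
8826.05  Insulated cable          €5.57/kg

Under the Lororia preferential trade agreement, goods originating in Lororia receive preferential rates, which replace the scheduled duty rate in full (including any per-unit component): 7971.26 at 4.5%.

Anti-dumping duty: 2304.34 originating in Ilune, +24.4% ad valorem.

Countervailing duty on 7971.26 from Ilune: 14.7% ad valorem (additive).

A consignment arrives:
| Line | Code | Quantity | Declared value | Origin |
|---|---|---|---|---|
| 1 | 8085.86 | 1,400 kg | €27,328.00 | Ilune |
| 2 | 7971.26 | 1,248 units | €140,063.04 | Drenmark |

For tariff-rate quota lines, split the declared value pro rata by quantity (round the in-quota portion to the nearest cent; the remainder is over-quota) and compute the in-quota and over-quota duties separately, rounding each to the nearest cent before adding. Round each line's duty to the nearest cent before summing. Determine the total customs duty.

Line 1 (8085.86, Ilune, 1,400 kg, €27,328.00):
Code 8085.86 is under a tariff-rate quota (threshold 2,427 kg). Quantity 1,400 kg is within the quota, so the in-quota rate 2% applies to the full value.
Duty = €27,328.00 × 2% = €546.56.
Line 2 (7971.26, Drenmark, 1,248 units, €140,063.04):
Base rate for 7971.26 is 7%.
7971.26 has an FTA preferential rate, but origin Drenmark is not Lororia; base rate stands.
The additional-duty order on 7971.26 targets Ilune, not Drenmark; it does not apply.
Duty = €140,063.04 × 7% = €9,804.41.
Total = €546.56 + €9,804.41 = €10,350.97.

€10,350.97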